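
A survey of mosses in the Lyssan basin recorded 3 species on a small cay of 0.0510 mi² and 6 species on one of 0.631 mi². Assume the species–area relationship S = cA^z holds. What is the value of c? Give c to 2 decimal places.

z = ln(S₂/S₁) / ln(A₂/A₁) = ln(6/3) / ln(0.631/0.051) = 0.6931 / 2.5155 = 0.2756
c = S₁ / A₁^z = 3 / 0.051^0.2756 = 3 / 0.4404 = 6.812

6.81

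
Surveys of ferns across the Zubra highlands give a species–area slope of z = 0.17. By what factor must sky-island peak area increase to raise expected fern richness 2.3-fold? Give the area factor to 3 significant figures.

(A₂/A₁)^0.17 = 2.3, so A₂/A₁ = 2.3^(1/0.17) = 2.3^5.882
ln(A₂/A₁) = ln 2.3 / 0.17 = 0.8329 / 0.17 = 4.8995
A₂/A₁ = e^4.8995 ≈ 134.2

134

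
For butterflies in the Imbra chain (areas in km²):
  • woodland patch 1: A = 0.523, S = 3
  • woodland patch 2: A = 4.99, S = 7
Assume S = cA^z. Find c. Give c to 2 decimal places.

z = ln(S₂/S₁) / ln(A₂/A₁) = ln(7/3) / ln(4.99/0.523) = 0.8473 / 2.2556 = 0.3756
c = S₁ / A₁^z = 3 / 0.523^0.3756 = 3 / 0.7839 = 3.827

3.83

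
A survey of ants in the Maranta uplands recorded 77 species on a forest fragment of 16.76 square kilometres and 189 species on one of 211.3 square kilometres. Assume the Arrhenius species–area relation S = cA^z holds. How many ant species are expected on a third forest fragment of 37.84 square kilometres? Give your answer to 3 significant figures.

z = ln(189/77) / ln(211.3/16.76) = 0.8979 / 2.5343 = 0.3543
c = 77 / 16.76^0.3543 = 77 / 2.715 = 28.36
S₃ = 28.36 × 37.84^0.3543 = 28.36 × 3.623 ≈ 102.8

103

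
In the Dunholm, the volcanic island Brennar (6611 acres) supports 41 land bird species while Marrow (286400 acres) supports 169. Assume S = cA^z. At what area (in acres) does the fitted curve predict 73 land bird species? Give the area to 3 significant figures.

30700 acres

z = ln(169/41) / ln(286400/6611) = 1.4163 / 3.7687 = 0.3758
c = 41 / 6611^0.3758 = 41 / 27.27 = 1.503
A = (73/1.503)^(1/0.3758) ⇒ ln A = ln(48.56)/0.3758 = 10.3315
A = e^10.3315 ≈ 30684 acres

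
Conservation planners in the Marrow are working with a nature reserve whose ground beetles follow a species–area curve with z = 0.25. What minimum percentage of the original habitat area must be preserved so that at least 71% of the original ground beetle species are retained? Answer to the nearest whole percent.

25%

Need (A_new/A_old)^0.25 = 0.71, so A_new/A_old = 0.71^(1/0.25) = 0.71^4
ln(A_new/A_old) = ln 0.71 / 0.25 = -0.3425 / 0.25 = -1.3700
A_new/A_old = e^-1.3700 ≈ 0.2541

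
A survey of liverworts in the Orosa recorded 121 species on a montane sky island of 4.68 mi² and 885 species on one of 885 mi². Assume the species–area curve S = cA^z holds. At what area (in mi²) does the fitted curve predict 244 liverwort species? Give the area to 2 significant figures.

30 mi²

z = ln(885/121) / ln(885/4.68) = 1.9898 / 5.2423 = 0.3796
c = 121 / 4.68^0.3796 = 121 / 1.796 = 67.36
A = (244/67.36)^(1/0.3796) ⇒ ln A = ln(3.622)/0.3796 = 3.3911
A = e^3.3911 ≈ 29.7 mi²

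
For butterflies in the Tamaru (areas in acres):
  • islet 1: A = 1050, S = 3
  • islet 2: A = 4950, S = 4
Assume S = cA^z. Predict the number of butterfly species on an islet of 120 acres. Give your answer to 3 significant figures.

2.01

z = ln(4/3) / ln(4950/1050) = 0.2877 / 1.5506 = 0.1855
c = 3 / 1050^0.1855 = 3 / 3.635 = 0.8253
S₃ = 0.8253 × 120^0.1855 = 0.8253 × 2.431 ≈ 2.006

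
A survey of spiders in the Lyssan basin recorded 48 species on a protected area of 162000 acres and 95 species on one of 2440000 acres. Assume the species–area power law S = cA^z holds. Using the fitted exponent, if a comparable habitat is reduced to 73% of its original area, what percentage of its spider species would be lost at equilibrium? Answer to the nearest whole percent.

8%

z = ln(95/48) / ln(2440000/162000) = 0.6827 / 2.7122 = 0.2517
S_new/S_old = (A_new/A_old)^z = 0.73^0.2517 = exp(0.2517 × -0.3147) = 0.9238
Fraction lost = 1 − 0.9238 = 0.07616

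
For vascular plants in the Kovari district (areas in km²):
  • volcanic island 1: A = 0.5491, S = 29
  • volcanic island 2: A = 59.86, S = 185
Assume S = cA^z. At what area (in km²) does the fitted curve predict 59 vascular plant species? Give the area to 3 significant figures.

z = ln(185/29) / ln(59.86/0.5491) = 1.8531 / 4.6915 = 0.3950
c = 29 / 0.5491^0.3950 = 29 / 0.7892 = 36.75
A = (59/36.75)^(1/0.3950) ⇒ ln A = ln(1.606)/0.3950 = 1.1987
A = e^1.1987 ≈ 3.316 km²

3.32 km²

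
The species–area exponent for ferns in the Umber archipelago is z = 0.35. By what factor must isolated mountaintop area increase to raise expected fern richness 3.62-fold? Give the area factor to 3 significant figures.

(A₂/A₁)^0.35 = 3.62, so A₂/A₁ = 3.62^(1/0.35) = 3.62^2.857
ln(A₂/A₁) = ln 3.62 / 0.35 = 1.2865 / 0.35 = 3.6756
A₂/A₁ = e^3.6756 ≈ 39.47

39.5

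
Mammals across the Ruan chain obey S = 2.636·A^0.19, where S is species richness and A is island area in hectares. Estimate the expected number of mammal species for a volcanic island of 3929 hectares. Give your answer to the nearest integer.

13

S = 2.636 × 3929^0.19 = 2.636 × 4.819 ≈ 12.7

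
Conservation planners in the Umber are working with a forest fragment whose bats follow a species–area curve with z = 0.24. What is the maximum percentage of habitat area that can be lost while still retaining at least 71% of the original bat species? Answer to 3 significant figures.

76.0%

Need (A_new/A_old)^0.24 = 0.71, so A_new/A_old = 0.71^(1/0.24) = 0.71^4.167
ln(A_new/A_old) = ln 0.71 / 0.24 = -0.3425 / 0.24 = -1.4270
A_new/A_old = e^-1.4270 ≈ 0.24
Fraction that can be lost = 1 − 0.24 = 0.76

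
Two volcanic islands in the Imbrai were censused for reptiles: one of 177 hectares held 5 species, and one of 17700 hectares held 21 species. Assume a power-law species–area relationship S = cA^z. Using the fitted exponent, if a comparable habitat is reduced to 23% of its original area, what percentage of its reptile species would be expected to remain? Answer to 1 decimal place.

63.3%

z = ln(21/5) / ln(17700/177) = 1.4351 / 4.6052 = 0.3116
S_new/S_old = (A_new/A_old)^z = 0.23^0.3116 = exp(0.3116 × -1.4697) = 0.6326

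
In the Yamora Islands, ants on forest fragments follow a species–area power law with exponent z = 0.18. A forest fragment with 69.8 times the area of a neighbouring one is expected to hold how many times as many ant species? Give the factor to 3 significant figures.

S₂/S₁ = (A₂/A₁)^z = 69.8^0.18
ln(S₂/S₁) = 0.18 × ln 69.8 = 0.18 × 4.2456 = 0.7642
S₂/S₁ = e^0.7642 ≈ 2.147

2.15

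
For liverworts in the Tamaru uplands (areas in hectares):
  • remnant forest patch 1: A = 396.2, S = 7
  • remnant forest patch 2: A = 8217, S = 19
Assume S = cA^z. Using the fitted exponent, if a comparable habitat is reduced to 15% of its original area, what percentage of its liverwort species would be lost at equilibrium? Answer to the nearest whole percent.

46%

z = ln(19/7) / ln(8217/396.2) = 0.9985 / 3.0320 = 0.3293
S_new/S_old = (A_new/A_old)^z = 0.15^0.3293 = exp(0.3293 × -1.8971) = 0.5354
Fraction lost = 1 − 0.5354 = 0.4646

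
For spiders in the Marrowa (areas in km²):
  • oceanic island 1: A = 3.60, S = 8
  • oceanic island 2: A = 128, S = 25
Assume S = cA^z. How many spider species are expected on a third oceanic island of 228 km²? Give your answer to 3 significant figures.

z = ln(25/8) / ln(128/3.6) = 1.1394 / 3.5711 = 0.3191
c = 8 / 3.6^0.3191 = 8 / 1.505 = 5.316
S₃ = 5.316 × 228^0.3191 = 5.316 × 5.654 ≈ 30.06

30.1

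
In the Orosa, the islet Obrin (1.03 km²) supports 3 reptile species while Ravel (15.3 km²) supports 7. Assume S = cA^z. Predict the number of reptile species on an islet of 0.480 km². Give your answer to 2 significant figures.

z = ln(7/3) / ln(15.3/1.03) = 0.8473 / 2.6983 = 0.3140
c = 3 / 1.03^0.3140 = 3 / 1.009 = 2.972
S₃ = 2.972 × 0.48^0.3140 = 2.972 × 0.7942 ≈ 2.36

2.4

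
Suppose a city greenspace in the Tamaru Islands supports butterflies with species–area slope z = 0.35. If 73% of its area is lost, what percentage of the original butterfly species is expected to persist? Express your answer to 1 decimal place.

63.2%

S_new/S_old = (A_new/A_old)^z = 0.27^0.35
= exp(0.35 × ln 0.27) = exp(0.35 × -1.3093) = exp(-0.4583) ≈ 0.6324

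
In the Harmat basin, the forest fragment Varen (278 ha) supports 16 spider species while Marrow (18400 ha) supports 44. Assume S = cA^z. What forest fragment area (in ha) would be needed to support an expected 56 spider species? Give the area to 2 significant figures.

z = ln(44/16) / ln(18400/278) = 1.0116 / 4.1925 = 0.2413
c = 16 / 278^0.2413 = 16 / 3.888 = 4.115
A = (56/4.115)^(1/0.2413) ⇒ ln A = ln(13.61)/0.2413 = 10.8196
A = e^10.8196 ≈ 49990 ha

50000 ha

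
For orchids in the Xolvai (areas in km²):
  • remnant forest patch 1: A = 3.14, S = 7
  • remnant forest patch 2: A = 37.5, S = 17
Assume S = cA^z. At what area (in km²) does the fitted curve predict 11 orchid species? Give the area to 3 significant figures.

11.1 km²

z = ln(17/7) / ln(37.5/3.14) = 0.8873 / 2.4801 = 0.3578
c = 7 / 3.14^0.3578 = 7 / 1.506 = 4.649
A = (11/4.649)^(1/0.3578) ⇒ ln A = ln(2.366)/0.3578 = 2.4076
A = e^2.4076 ≈ 11.11 km²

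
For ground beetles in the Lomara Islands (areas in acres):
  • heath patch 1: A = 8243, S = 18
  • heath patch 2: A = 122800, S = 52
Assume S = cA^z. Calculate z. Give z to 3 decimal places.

Taking logs: ln S = ln c + z ln A, so z = (ln S₂ − ln S₁)/(ln A₂ − ln A₁).
z = ln(52/18) / ln(122800/8243) = ln(2.889) / ln(14.9) = 1.0609 / 2.7012 = 0.3927

0.393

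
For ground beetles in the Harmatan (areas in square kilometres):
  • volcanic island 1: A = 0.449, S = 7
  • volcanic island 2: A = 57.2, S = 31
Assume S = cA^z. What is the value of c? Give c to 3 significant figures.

8.95

z = ln(S₂/S₁) / ln(A₂/A₁) = ln(31/7) / ln(57.2/0.449) = 1.4881 / 4.8473 = 0.3070
c = S₁ / A₁^z = 7 / 0.449^0.3070 = 7 / 0.7821 = 8.951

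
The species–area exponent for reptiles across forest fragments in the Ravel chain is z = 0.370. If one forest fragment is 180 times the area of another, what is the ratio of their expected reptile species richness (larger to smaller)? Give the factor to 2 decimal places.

S₂/S₁ = (A₂/A₁)^z = 180^0.37
ln(S₂/S₁) = 0.37 × ln 180 = 0.37 × 5.1930 = 1.9214
S₂/S₁ = e^1.9214 ≈ 6.83

6.83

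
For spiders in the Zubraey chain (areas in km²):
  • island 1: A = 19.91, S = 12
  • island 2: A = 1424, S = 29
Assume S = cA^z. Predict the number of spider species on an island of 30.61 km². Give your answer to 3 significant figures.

13.1

z = ln(29/12) / ln(1424/19.91) = 0.8824 / 4.2700 = 0.2066
c = 12 / 19.91^0.2066 = 12 / 1.855 = 6.467
S₃ = 6.467 × 30.61^0.2066 = 6.467 × 2.028 ≈ 13.12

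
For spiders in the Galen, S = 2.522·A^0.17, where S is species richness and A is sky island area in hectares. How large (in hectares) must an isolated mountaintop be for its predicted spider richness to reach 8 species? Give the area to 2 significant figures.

8 = 2.522 × A^0.17  ⇒  A^0.17 = 8/2.522 = 3.172
ln A = ln(3.172) / 0.17 = 1.1544 / 0.17 = 6.7905
A = e^6.7905 ≈ 889.4 hectares

890 hectares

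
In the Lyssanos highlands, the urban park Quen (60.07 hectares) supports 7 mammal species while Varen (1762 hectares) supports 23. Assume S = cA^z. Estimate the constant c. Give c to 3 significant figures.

1.66

z = ln(S₂/S₁) / ln(A₂/A₁) = ln(23/7) / ln(1762/60.07) = 1.1896 / 3.3787 = 0.3521
c = S₁ / A₁^z = 7 / 60.07^0.3521 = 7 / 4.229 = 1.655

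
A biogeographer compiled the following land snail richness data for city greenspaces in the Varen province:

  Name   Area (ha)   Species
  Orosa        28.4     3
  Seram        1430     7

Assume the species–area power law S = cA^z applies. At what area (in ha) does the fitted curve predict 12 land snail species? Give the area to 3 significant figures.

z = ln(7/3) / ln(1430/28.4) = 0.8473 / 3.9190 = 0.2162
c = 3 / 28.4^0.2162 = 3 / 2.062 = 1.455
A = (12/1.455)^(1/0.2162) ⇒ ln A = ln(8.246)/0.2162 = 9.7585
A = e^9.7585 ≈ 17300 ha

17300 ha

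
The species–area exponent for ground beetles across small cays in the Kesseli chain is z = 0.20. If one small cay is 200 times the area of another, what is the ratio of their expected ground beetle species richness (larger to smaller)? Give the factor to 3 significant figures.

S₂/S₁ = (A₂/A₁)^z = 200^0.2
ln(S₂/S₁) = 0.2 × ln 200 = 0.2 × 5.2983 = 1.0597
S₂/S₁ = e^1.0597 ≈ 2.885

2.89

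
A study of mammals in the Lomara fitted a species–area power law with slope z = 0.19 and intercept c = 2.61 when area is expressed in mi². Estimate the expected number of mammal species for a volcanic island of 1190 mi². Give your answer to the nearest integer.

S = 2.61 × 1190^0.19 = 2.61 × 3.84 ≈ 10.02

10 species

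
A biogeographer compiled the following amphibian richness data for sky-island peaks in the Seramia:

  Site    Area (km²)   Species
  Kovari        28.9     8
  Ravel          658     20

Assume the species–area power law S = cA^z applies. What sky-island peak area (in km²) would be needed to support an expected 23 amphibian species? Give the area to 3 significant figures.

1060 km²

z = ln(20/8) / ln(658/28.9) = 0.9163 / 3.1254 = 0.2932
c = 8 / 28.9^0.2932 = 8 / 2.681 = 2.984
A = (23/2.984)^(1/0.2932) ⇒ ln A = ln(7.708)/0.2932 = 6.9659
A = e^6.9659 ≈ 1060 km²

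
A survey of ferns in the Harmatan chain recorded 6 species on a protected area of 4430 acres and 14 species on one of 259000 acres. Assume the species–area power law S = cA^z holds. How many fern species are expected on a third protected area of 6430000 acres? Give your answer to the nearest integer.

z = ln(14/6) / ln(259000/4430) = 0.8473 / 4.0684 = 0.2083
c = 6 / 4430^0.2083 = 6 / 5.747 = 1.044
S₃ = 1.044 × 6430000^0.2083 = 1.044 × 26.18 ≈ 27.33

27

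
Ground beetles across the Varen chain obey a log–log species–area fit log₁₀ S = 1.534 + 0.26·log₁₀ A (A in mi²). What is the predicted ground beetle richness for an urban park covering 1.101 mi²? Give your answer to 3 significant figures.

S = 34.2 × 1.101^0.26
ln S = ln 34.2 + 0.26 × ln 1.101 = 3.5322 + 0.26 × 0.0962 = 3.5572
S = e^3.5572 ≈ 35.06

35.1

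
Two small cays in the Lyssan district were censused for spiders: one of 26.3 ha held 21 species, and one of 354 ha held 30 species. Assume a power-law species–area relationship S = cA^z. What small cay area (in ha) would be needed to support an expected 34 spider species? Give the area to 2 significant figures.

880 ha

z = ln(30/21) / ln(354/26.3) = 0.3567 / 2.5997 = 0.1372
c = 21 / 26.3^0.1372 = 21 / 1.566 = 13.41
A = (34/13.41)^(1/0.1372) ⇒ ln A = ln(2.536)/0.1372 = 6.7816
A = e^6.7816 ≈ 881.5 ha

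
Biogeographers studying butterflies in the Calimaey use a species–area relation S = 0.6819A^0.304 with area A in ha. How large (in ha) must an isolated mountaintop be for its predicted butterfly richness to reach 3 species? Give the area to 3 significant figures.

131 ha

3 = 0.6819 × A^0.304  ⇒  A^0.304 = 3/0.6819 = 4.399
ln A = ln(4.399) / 0.304 = 1.4815 / 0.304 = 4.8733
A = e^4.8733 ≈ 130.8 ha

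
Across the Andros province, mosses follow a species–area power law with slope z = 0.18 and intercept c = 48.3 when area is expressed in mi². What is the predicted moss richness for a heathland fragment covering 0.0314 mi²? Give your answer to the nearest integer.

26 species

S = 48.3 × 0.0314^0.18
ln S = ln 48.3 + 0.18 × ln 0.0314 = 3.8774 + 0.18 × -3.4609 = 3.2545
S = e^3.2545 ≈ 25.91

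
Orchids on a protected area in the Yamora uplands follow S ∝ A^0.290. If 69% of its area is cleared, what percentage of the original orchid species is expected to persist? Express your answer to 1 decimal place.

S_new/S_old = (A_new/A_old)^z = 0.31^0.29
= exp(0.29 × ln 0.31) = exp(0.29 × -1.1712) = exp(-0.3396) ≈ 0.712

71.2%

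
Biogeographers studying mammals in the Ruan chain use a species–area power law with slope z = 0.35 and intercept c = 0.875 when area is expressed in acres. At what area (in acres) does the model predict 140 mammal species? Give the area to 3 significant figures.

140 = 0.875 × A^0.35  ⇒  A^0.35 = 140/0.875 = 160
ln A = ln(160) / 0.35 = 5.0752 / 0.35 = 14.5005
A = e^14.5005 ≈ 1983744 acres

1980000 acres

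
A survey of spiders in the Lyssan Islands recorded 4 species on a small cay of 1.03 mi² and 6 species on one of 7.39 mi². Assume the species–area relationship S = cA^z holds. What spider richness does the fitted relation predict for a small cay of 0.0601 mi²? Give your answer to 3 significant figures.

2.23

z = ln(6/4) / ln(7.39/1.03) = 0.4055 / 1.9706 = 0.2058
c = 4 / 1.03^0.2058 = 4 / 1.006 = 3.976
S₃ = 3.976 × 0.0601^0.2058 = 3.976 × 0.5607 ≈ 2.229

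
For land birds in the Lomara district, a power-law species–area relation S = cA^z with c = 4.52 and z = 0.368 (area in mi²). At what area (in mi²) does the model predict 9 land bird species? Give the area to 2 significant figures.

9 = 4.52 × A^0.368  ⇒  A^0.368 = 9/4.52 = 1.991
ln A = ln(1.991) / 0.368 = 0.6887 / 0.368 = 1.8715
A = e^1.8715 ≈ 6.498 mi²

6.5 mi²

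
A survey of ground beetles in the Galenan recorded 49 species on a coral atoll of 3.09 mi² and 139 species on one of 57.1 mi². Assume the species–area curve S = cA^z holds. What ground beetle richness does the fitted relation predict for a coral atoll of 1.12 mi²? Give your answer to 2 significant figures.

34

z = ln(139/49) / ln(57.1/3.09) = 1.0427 / 2.9166 = 0.3575
c = 49 / 3.09^0.3575 = 49 / 1.497 = 32.74
S₃ = 32.74 × 1.12^0.3575 = 32.74 × 1.041 ≈ 34.09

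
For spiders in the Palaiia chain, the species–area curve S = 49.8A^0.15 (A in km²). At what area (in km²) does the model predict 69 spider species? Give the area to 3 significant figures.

69 = 49.8 × A^0.15  ⇒  A^0.15 = 69/49.8 = 1.386
ln A = ln(1.386) / 0.15 = 0.3261 / 0.15 = 2.1739
A = e^2.1739 ≈ 8.793 km²

8.79 km²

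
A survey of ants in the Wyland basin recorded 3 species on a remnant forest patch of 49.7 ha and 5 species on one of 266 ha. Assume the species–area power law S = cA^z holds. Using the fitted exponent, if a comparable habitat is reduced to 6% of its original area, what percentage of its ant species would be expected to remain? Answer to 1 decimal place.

z = ln(5/3) / ln(266/49.7) = 0.5108 / 1.6775 = 0.3045
S_new/S_old = (A_new/A_old)^z = 0.06^0.3045 = exp(0.3045 × -2.8134) = 0.4245

42.5%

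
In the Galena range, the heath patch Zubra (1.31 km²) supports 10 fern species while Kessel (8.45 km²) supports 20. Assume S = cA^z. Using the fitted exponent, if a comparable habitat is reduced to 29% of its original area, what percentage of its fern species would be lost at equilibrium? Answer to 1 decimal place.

36.9%

z = ln(20/10) / ln(8.45/1.31) = 0.6931 / 1.8641 = 0.3718
S_new/S_old = (A_new/A_old)^z = 0.29^0.3718 = exp(0.3718 × -1.2379) = 0.6311
Fraction lost = 1 − 0.6311 = 0.3689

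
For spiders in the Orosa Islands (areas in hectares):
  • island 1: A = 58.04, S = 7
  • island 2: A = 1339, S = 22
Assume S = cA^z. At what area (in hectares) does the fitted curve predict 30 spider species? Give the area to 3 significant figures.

3130 hectares

z = ln(22/7) / ln(1339/58.04) = 1.1451 / 3.1385 = 0.3649
c = 7 / 58.04^0.3649 = 7 / 4.401 = 1.591
A = (30/1.591)^(1/0.3649) ⇒ ln A = ln(18.86)/0.3649 = 8.0497
A = e^8.0497 ≈ 3133 hectares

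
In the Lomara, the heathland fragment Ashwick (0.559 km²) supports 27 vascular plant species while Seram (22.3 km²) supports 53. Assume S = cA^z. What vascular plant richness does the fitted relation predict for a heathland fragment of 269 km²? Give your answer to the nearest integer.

84

z = ln(53/27) / ln(22.3/0.559) = 0.6745 / 3.6862 = 0.1830
c = 27 / 0.559^0.1830 = 27 / 0.8991 = 30.03
S₃ = 30.03 × 269^0.1830 = 30.03 × 2.783 ≈ 83.59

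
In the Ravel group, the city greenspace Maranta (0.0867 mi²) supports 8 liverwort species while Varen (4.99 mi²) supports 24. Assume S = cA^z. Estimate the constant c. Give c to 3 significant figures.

15.5

z = ln(S₂/S₁) / ln(A₂/A₁) = ln(24/8) / ln(4.99/0.0867) = 1.0986 / 4.0527 = 0.2711
c = S₁ / A₁^z = 8 / 0.0867^0.2711 = 8 / 0.5154 = 15.52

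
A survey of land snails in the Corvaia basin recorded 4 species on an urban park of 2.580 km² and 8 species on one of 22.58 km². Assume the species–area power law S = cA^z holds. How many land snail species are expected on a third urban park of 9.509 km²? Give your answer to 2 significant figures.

z = ln(8/4) / ln(22.58/2.58) = 0.6931 / 2.1693 = 0.3195
c = 4 / 2.58^0.3195 = 4 / 1.354 = 2.955
S₃ = 2.955 × 9.509^0.3195 = 2.955 × 2.054 ≈ 6.068

6.1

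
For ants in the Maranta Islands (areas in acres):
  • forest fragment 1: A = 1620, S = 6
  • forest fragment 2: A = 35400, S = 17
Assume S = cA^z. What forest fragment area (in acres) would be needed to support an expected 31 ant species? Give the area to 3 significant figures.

z = ln(17/6) / ln(35400/1620) = 1.0415 / 3.0843 = 0.3377
c = 6 / 1620^0.3377 = 6 / 12.13 = 0.4948
A = (31/0.4948)^(1/0.3377) ⇒ ln A = ln(62.65)/0.3377 = 12.2537
A = e^12.2537 ≈ 209750 acres

210000 acres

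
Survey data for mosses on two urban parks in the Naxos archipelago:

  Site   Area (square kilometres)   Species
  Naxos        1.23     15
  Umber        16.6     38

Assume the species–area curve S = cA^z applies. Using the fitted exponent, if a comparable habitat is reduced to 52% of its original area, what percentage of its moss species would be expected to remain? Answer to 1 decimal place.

79.2%

z = ln(38/15) / ln(16.6/1.23) = 0.9295 / 2.6024 = 0.3572
S_new/S_old = (A_new/A_old)^z = 0.52^0.3572 = exp(0.3572 × -0.6539) = 0.7917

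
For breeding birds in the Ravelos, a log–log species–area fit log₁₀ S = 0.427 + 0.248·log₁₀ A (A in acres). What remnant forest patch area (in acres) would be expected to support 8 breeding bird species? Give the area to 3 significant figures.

83.1 acres

8 = 2.673 × A^0.248  ⇒  A^0.248 = 8/2.673 = 2.993
ln A = ln(2.993) / 0.248 = 1.0962 / 0.248 = 4.4203
A = e^4.4203 ≈ 83.12 acres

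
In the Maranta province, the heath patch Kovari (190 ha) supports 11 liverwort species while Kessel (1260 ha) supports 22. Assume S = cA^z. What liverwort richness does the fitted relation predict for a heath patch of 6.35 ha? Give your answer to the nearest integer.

z = ln(22/11) / ln(1260/190) = 0.6931 / 1.8918 = 0.3664
c = 11 / 190^0.3664 = 11 / 6.838 = 1.609
S₃ = 1.609 × 6.35^0.3664 = 1.609 × 1.968 ≈ 3.167

3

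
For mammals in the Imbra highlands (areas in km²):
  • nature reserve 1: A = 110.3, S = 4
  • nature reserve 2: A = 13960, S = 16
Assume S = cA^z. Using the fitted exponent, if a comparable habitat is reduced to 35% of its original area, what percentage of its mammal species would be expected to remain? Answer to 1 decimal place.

74.0%

z = ln(16/4) / ln(13960/110.3) = 1.3863 / 4.8407 = 0.2864
S_new/S_old = (A_new/A_old)^z = 0.35^0.2864 = exp(0.2864 × -1.0498) = 0.7403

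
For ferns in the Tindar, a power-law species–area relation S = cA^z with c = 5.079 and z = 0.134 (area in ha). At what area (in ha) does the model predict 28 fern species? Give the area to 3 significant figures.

341000 ha

28 = 5.079 × A^0.134  ⇒  A^0.134 = 28/5.079 = 5.513
ln A = ln(5.513) / 0.134 = 1.7071 / 0.134 = 12.7395
A = e^12.7395 ≈ 340946 ha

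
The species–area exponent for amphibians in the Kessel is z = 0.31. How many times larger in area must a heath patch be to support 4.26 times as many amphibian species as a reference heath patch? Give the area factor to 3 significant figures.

107

(A₂/A₁)^0.31 = 4.26, so A₂/A₁ = 4.26^(1/0.31) = 4.26^3.226
ln(A₂/A₁) = ln 4.26 / 0.31 = 1.4493 / 0.31 = 4.6751
A₂/A₁ = e^4.6751 ≈ 107.2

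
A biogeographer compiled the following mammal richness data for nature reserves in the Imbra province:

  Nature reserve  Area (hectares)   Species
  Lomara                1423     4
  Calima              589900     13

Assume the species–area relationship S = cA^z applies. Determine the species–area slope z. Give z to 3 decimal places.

0.196

Taking logs: ln S = ln c + z ln A, so z = (ln S₂ − ln S₁)/(ln A₂ − ln A₁).
z = ln(13/4) / ln(589900/1423) = ln(3.25) / ln(414.5) = 1.1787 / 6.0272 = 0.1956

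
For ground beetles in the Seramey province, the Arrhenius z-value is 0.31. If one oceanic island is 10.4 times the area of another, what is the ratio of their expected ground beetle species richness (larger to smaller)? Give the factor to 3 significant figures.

S₂/S₁ = (A₂/A₁)^z = 10.4^0.31
ln(S₂/S₁) = 0.31 × ln 10.4 = 0.31 × 2.3418 = 0.7260
S₂/S₁ = e^0.7260 ≈ 2.067

2.07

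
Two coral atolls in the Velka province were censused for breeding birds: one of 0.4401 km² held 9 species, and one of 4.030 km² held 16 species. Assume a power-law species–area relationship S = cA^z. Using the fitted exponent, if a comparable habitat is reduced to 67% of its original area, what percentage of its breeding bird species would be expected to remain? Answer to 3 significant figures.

z = ln(16/9) / ln(4.03/0.4401) = 0.5754 / 2.2145 = 0.2598
S_new/S_old = (A_new/A_old)^z = 0.67^0.2598 = exp(0.2598 × -0.4005) = 0.9012

90.1%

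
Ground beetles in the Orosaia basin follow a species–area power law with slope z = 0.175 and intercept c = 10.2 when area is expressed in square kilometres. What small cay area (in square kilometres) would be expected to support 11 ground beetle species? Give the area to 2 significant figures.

11 = 10.2 × A^0.175  ⇒  A^0.175 = 11/10.2 = 1.078
ln A = ln(1.078) / 0.175 = 0.0755 / 0.175 = 0.4315
A = e^0.4315 ≈ 1.54 square kilometres

1.5 square kilometres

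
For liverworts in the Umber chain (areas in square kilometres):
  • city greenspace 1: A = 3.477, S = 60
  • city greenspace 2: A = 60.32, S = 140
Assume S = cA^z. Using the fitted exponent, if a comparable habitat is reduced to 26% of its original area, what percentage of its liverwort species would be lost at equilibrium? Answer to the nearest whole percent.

z = ln(140/60) / ln(60.32/3.477) = 0.8473 / 2.8535 = 0.2969
S_new/S_old = (A_new/A_old)^z = 0.26^0.2969 = exp(0.2969 × -1.3471) = 0.6703
Fraction lost = 1 − 0.6703 = 0.3297

33%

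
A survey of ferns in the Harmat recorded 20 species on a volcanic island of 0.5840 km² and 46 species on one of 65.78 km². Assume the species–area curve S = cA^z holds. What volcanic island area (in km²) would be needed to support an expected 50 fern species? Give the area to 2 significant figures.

110 km²

z = ln(46/20) / ln(65.78/0.584) = 0.8329 / 4.7242 = 0.1763
c = 20 / 0.584^0.1763 = 20 / 0.9095 = 21.99
A = (50/21.99)^(1/0.1763) ⇒ ln A = ln(2.274)/0.1763 = 4.6592
A = e^4.6592 ≈ 105.6 km²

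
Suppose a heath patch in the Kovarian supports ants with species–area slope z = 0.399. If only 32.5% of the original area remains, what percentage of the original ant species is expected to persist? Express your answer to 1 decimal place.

63.9%

S_new/S_old = (A_new/A_old)^z = 0.325^0.399
= exp(0.399 × ln 0.325) = exp(0.399 × -1.1239) = exp(-0.4484) ≈ 0.6386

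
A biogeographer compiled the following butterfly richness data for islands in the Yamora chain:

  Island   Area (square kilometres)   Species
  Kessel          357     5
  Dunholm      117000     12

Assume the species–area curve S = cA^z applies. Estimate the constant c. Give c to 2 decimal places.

2.06

z = ln(S₂/S₁) / ln(A₂/A₁) = ln(12/5) / ln(117000/357) = 0.8755 / 5.7922 = 0.1511
c = S₁ / A₁^z = 5 / 357^0.1511 = 5 / 2.431 = 2.057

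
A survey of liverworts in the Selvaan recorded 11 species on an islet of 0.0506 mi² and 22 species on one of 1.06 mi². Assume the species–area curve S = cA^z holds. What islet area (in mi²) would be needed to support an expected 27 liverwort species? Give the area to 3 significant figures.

2.60 mi²

z = ln(22/11) / ln(1.06/0.0506) = 0.6931 / 3.0421 = 0.2279
c = 11 / 0.0506^0.2279 = 11 / 0.5067 = 21.71
A = (27/21.71)^(1/0.2279) ⇒ ln A = ln(1.244)/0.2279 = 0.9571
A = e^0.9571 ≈ 2.604 mi²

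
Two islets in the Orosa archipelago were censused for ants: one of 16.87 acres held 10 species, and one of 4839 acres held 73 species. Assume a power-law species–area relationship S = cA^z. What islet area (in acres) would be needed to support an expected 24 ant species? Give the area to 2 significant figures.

200 acres

z = ln(73/10) / ln(4839/16.87) = 1.9879 / 5.6589 = 0.3513
c = 10 / 16.87^0.3513 = 10 / 2.698 = 3.706
A = (24/3.706)^(1/0.3513) ⇒ ln A = ln(6.476)/0.3513 = 5.3178
A = e^5.3178 ≈ 203.9 acres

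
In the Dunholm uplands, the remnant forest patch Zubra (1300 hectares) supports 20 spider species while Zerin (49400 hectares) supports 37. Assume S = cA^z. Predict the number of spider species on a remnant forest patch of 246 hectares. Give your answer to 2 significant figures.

z = ln(37/20) / ln(49400/1300) = 0.6152 / 3.6376 = 0.1691
c = 20 / 1300^0.1691 = 20 / 3.362 = 5.948
S₃ = 5.948 × 246^0.1691 = 5.948 × 2.537 ≈ 15.09

15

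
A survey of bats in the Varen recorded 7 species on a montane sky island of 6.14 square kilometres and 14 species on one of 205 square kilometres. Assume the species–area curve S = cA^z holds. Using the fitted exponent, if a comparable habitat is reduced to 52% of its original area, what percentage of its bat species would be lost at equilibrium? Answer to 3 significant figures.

12.1%

z = ln(14/7) / ln(205/6.14) = 0.6931 / 3.5082 = 0.1976
S_new/S_old = (A_new/A_old)^z = 0.52^0.1976 = exp(0.1976 × -0.6539) = 0.8788
Fraction lost = 1 − 0.8788 = 0.1212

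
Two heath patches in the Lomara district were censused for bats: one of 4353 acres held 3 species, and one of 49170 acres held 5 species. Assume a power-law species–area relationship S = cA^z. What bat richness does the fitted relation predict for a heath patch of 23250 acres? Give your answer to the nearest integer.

z = ln(5/3) / ln(49170/4353) = 0.5108 / 2.4244 = 0.2107
c = 3 / 4353^0.2107 = 3 / 5.844 = 0.5134
S₃ = 0.5134 × 23250^0.2107 = 0.5134 × 8.318 ≈ 4.27

4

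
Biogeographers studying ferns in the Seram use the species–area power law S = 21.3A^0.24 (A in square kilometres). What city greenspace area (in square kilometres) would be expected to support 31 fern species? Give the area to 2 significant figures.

31 = 21.3 × A^0.24  ⇒  A^0.24 = 31/21.3 = 1.455
ln A = ln(1.455) / 0.24 = 0.3753 / 0.24 = 1.5637
A = e^1.5637 ≈ 4.776 square kilometres

4.8 square kilometres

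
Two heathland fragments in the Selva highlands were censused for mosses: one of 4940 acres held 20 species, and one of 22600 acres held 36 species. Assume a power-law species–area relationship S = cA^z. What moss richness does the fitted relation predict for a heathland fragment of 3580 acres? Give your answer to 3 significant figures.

z = ln(36/20) / ln(22600/4940) = 0.5878 / 1.5206 = 0.3866
c = 20 / 4940^0.3866 = 20 / 26.78 = 0.7468
S₃ = 0.7468 × 3580^0.3866 = 0.7468 × 23.65 ≈ 17.66

17.7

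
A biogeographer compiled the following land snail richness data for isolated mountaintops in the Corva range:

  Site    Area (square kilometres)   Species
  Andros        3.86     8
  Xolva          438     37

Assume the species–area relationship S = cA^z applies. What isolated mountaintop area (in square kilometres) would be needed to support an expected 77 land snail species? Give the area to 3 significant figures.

4220 square kilometres

z = ln(37/8) / ln(438/3.86) = 1.5315 / 4.7316 = 0.3237
c = 8 / 3.86^0.3237 = 8 / 1.548 = 5.167
A = (77/5.167)^(1/0.3237) ⇒ ln A = ln(14.9)/0.3237 = 8.3465
A = e^8.3465 ≈ 4215 square kilometres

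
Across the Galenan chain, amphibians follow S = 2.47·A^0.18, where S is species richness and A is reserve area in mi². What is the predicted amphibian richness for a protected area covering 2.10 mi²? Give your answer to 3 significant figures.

2.82

S = 2.47 × 2.1^0.18 = 2.47 × 1.143 ≈ 2.823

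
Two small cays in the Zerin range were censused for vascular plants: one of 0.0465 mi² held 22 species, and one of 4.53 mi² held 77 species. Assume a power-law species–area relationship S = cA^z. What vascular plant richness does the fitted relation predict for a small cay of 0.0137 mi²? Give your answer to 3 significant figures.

15.7

z = ln(77/22) / ln(4.53/0.0465) = 1.2528 / 4.5790 = 0.2736
c = 22 / 0.0465^0.2736 = 22 / 0.4319 = 50.93
S₃ = 50.93 × 0.0137^0.2736 = 50.93 × 0.3092 ≈ 15.75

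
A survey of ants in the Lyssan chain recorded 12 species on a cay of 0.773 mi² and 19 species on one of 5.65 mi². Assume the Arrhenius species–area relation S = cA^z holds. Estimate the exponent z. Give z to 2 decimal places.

0.23

Taking logs: ln S = ln c + z ln A, so z = (ln S₂ − ln S₁)/(ln A₂ − ln A₁).
z = ln(19/12) / ln(5.65/0.773) = ln(1.583) / ln(7.309) = 0.4595 / 1.9891 = 0.2310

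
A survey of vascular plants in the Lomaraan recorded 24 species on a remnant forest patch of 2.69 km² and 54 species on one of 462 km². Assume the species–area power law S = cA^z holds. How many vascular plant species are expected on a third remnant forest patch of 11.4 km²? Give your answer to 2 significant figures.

z = ln(54/24) / ln(462/2.69) = 0.8109 / 5.1460 = 0.1576
c = 24 / 2.69^0.1576 = 24 / 1.169 = 20.53
S₃ = 20.53 × 11.4^0.1576 = 20.53 × 1.467 ≈ 30.13

30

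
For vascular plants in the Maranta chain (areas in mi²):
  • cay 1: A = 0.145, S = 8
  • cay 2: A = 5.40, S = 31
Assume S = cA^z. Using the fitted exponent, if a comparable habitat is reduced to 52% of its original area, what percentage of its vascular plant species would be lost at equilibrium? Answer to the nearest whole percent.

22%

z = ln(31/8) / ln(5.4/0.145) = 1.3545 / 3.6174 = 0.3745
S_new/S_old = (A_new/A_old)^z = 0.52^0.3745 = exp(0.3745 × -0.6539) = 0.7828
Fraction lost = 1 − 0.7828 = 0.2172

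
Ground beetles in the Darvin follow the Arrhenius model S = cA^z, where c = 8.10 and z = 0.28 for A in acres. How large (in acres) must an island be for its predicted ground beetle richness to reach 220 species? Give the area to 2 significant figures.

130000 acres

220 = 8.1 × A^0.28  ⇒  A^0.28 = 220/8.1 = 27.16
ln A = ln(27.16) / 0.28 = 3.3018 / 0.28 = 11.7920
A = e^11.7920 ≈ 132192 acres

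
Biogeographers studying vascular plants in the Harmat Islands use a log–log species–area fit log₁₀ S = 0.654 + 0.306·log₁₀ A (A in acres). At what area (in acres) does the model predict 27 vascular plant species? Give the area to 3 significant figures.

347 acres

27 = 4.508 × A^0.306  ⇒  A^0.306 = 27/4.508 = 5.989
ln A = ln(5.989) / 0.306 = 1.7899 / 0.306 = 5.8495
A = e^5.8495 ≈ 347.1 acres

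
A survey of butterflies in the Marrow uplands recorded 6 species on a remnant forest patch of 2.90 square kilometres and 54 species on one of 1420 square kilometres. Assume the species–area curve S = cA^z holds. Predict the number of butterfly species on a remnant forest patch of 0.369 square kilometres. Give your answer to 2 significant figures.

z = ln(54/6) / ln(1420/2.9) = 2.1972 / 6.1937 = 0.3548
c = 6 / 2.9^0.3548 = 6 / 1.459 = 4.113
S₃ = 4.113 × 0.369^0.3548 = 4.113 × 0.7021 ≈ 2.887

2.9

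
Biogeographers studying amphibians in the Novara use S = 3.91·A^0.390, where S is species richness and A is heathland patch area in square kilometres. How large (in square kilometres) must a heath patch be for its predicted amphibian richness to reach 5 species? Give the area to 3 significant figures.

1.88 square kilometres

5 = 3.91 × A^0.39  ⇒  A^0.39 = 5/3.91 = 1.279
ln A = ln(1.279) / 0.39 = 0.2459 / 0.39 = 0.6305
A = e^0.6305 ≈ 1.879 square kilometres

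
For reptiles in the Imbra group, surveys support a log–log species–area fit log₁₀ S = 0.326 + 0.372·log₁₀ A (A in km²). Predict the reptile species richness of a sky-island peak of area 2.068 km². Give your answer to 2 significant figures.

2.8

S = 2.118 × 2.068^0.372
ln S = ln 2.118 + 0.372 × ln 2.068 = 0.7506 + 0.372 × 0.7266 = 1.0209
S = e^1.0209 ≈ 2.776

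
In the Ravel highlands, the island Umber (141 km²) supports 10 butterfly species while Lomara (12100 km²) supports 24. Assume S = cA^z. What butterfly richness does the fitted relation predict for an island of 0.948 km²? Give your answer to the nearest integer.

z = ln(24/10) / ln(12100/141) = 0.8755 / 4.4522 = 0.1966
c = 10 / 141^0.1966 = 10 / 2.646 = 3.779
S₃ = 3.779 × 0.948^0.1966 = 3.779 × 0.9896 ≈ 3.74

4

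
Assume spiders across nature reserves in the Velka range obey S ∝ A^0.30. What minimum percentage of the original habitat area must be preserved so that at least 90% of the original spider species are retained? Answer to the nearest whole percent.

Need (A_new/A_old)^0.3 = 0.9, so A_new/A_old = 0.9^(1/0.3) = 0.9^3.333
ln(A_new/A_old) = ln 0.9 / 0.3 = -0.1054 / 0.3 = -0.3512
A_new/A_old = e^-0.3512 ≈ 0.7038

70%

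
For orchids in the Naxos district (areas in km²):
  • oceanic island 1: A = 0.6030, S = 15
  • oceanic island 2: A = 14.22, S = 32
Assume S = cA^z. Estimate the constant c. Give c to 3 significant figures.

16.9

z = ln(S₂/S₁) / ln(A₂/A₁) = ln(32/15) / ln(14.22/0.603) = 0.7577 / 3.1605 = 0.2397
c = S₁ / A₁^z = 15 / 0.603^0.2397 = 15 / 0.8858 = 16.93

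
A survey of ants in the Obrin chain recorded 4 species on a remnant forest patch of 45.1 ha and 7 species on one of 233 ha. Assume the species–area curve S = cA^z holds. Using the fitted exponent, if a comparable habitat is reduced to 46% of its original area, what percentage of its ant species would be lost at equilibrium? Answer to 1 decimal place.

z = ln(7/4) / ln(233/45.1) = 0.5596 / 1.6422 = 0.3408
S_new/S_old = (A_new/A_old)^z = 0.46^0.3408 = exp(0.3408 × -0.7765) = 0.7675
Fraction lost = 1 − 0.7675 = 0.2325

23.3%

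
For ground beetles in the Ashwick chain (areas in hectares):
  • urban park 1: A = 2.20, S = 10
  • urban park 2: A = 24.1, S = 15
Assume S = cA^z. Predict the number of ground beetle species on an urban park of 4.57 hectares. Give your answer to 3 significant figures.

11.3

z = ln(15/10) / ln(24.1/2.2) = 0.4055 / 2.3938 = 0.1694
c = 10 / 2.2^0.1694 = 10 / 1.143 = 8.75
S₃ = 8.75 × 4.57^0.1694 = 8.75 × 1.294 ≈ 11.32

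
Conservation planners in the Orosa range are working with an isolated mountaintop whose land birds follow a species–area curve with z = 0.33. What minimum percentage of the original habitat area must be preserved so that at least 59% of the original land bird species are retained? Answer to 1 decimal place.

Need (A_new/A_old)^0.33 = 0.59, so A_new/A_old = 0.59^(1/0.33) = 0.59^3.03
ln(A_new/A_old) = ln 0.59 / 0.33 = -0.5276 / 0.33 = -1.5989
A_new/A_old = e^-1.5989 ≈ 0.2021

20.2%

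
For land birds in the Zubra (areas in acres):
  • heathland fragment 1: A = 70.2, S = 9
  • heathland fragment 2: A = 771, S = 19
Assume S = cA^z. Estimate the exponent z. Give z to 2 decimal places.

0.31

Taking logs: ln S = ln c + z ln A, so z = (ln S₂ − ln S₁)/(ln A₂ − ln A₁).
z = ln(19/9) / ln(771/70.2) = ln(2.111) / ln(10.98) = 0.7472 / 2.3963 = 0.3118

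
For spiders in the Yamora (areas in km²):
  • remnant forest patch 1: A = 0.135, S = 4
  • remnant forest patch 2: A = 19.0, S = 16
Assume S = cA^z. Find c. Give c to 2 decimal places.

7.01

z = ln(S₂/S₁) / ln(A₂/A₁) = ln(16/4) / ln(19/0.135) = 1.3863 / 4.9469 = 0.2802
c = S₁ / A₁^z = 4 / 0.135^0.2802 = 4 / 0.5705 = 7.011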